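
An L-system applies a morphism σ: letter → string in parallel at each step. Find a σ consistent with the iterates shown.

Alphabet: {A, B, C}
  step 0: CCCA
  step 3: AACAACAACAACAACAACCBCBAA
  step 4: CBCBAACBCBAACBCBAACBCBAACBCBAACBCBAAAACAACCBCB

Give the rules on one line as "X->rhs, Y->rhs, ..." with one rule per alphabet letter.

A->CB, B->C, C->AA

  step 3 ⇒ step 4: AACAACAACAACAACAACCBCBAA ⇒ CB·CB·AA·CB·CB·AA·CB·CB·AA·CB·CB·AA·CB·CB·AA·CB·CB·AA·AA·C·AA·C·CB·CB
    A ↦ CB
    B ↦ C
    C ↦ AA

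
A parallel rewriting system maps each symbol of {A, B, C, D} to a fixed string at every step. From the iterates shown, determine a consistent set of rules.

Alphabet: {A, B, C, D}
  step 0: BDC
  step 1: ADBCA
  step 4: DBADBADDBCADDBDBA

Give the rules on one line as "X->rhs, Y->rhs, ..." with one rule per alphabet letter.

  step 0 ⇒ step 1: BDC ⇒ A·DB·CA
    B ↦ A
    C ↦ CA
    D ↦ DB
    A ↦ D  (constrained at step 1)

A->D, B->A, C->CA, D->DB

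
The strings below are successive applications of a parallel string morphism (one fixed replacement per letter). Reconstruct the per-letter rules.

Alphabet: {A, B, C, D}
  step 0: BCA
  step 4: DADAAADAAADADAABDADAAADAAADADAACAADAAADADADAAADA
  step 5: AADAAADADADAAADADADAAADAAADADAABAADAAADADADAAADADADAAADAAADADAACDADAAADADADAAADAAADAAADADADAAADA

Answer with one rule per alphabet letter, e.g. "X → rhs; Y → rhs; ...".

A->DA, B->AB, C->AC, D->AA

  step 4 ⇒ step 5: DADAAADAAADADAABDADAAADAAADADAACAADAAADADADAAADA ⇒ AA·DA·AA·DA·DA·DA·AA·DA·DA·DA·AA·DA·AA·DA·DA·AB·AA·DA·AA·DA·DA·DA·AA·DA·DA·DA·AA·DA·AA·DA·DA·AC·DA·DA·AA·DA·DA·DA·AA·DA·AA·DA·AA·DA·DA·DA·AA·DA
    A ↦ DA
    B ↦ AB
    C ↦ AC
    D ↦ AA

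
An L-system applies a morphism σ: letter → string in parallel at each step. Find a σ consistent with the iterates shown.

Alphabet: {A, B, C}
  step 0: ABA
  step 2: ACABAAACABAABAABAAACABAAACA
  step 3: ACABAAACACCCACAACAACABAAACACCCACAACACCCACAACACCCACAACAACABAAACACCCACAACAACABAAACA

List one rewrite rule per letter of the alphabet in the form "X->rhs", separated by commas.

  step 2 ⇒ step 3: ACABAAACABAABAABAAACABAAACA ⇒ ACA·BAA·ACA·CCC·ACA·ACA·ACA·BAA·ACA·CCC·ACA·ACA·CCC·ACA·ACA·CCC·ACA·ACA·ACA·BAA·ACA·CCC·ACA·ACA·ACA·BAA·ACA
    A ↦ ACA
    B ↦ CCC
    C ↦ BAA

A->ACA, B->CCC, C->BAA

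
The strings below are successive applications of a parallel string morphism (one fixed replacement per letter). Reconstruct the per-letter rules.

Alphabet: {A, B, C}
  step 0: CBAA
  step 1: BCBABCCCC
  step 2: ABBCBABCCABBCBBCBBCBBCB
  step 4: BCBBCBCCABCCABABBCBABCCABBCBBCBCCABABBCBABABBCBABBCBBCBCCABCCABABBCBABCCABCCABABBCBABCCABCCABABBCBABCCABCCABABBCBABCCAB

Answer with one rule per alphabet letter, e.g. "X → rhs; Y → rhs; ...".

  step 1 ⇒ step 2: BCBABCCCC ⇒ AB·BCB·AB·CC·AB·BCB·BCB·BCB·BCB
    A ↦ CC
    B ↦ AB
    C ↦ BCB

A->CC, B->AB, C->BCB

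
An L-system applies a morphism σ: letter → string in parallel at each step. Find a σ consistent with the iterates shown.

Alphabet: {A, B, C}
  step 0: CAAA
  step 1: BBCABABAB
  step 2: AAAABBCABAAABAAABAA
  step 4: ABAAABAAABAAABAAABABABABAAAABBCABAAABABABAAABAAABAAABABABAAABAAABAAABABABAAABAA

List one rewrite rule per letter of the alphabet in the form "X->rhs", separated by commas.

  step 1 ⇒ step 2: BBCABABAB ⇒ AA·AA·BBC·AB·AA·AB·AA·AB·AA
    A ↦ AB
    B ↦ AA
    C ↦ BBC

A->AB, B->AA, C->BBC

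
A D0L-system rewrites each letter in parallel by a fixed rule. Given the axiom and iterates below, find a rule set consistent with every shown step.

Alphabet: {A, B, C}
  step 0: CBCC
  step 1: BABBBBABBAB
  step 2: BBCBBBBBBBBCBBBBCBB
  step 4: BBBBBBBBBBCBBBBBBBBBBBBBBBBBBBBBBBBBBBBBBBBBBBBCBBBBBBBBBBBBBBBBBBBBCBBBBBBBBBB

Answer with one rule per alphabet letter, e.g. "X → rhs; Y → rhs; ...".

  step 1 ⇒ step 2: BABBBBABBAB ⇒ BB·C·BB·BB·BB·BB·C·BB·BB·C·BB
    A ↦ C
    B ↦ BB
  step 0 ⇒ step 1: CBCC ⇒ BAB·BB·BAB·BAB
    C ↦ BAB

A->C, B->BB, C->BAB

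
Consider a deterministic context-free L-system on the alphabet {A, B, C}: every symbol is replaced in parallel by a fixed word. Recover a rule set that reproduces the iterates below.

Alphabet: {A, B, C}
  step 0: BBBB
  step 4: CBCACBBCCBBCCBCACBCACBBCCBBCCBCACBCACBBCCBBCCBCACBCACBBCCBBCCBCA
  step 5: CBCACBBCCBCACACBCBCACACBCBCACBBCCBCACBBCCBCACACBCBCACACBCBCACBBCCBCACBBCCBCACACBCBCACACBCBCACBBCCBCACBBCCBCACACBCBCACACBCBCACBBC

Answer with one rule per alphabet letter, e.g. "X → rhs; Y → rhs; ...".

A->BC, B->CA, C->CB

  step 4 ⇒ step 5: CBCACBBCCBBCCBCACBCACBBCCBBCCBCACBCACBBCCBBCCBCACBCACBBCCBBCCBCA ⇒ CB·CA·CB·BC·CB·CA·CA·CB·CB·CA·CA·CB·CB·CA·CB·BC·CB·CA·CB·BC·CB·CA·CA·CB·CB·CA·CA·CB·CB·CA·CB·BC·CB·CA·CB·BC·CB·CA·CA·CB·CB·CA·CA·CB·CB·CA·CB·BC·CB·CA·CB·BC·CB·CA·CA·CB·CB·CA·CA·CB·CB·CA·CB·BC
    A ↦ BC
    B ↦ CA
    C ↦ CB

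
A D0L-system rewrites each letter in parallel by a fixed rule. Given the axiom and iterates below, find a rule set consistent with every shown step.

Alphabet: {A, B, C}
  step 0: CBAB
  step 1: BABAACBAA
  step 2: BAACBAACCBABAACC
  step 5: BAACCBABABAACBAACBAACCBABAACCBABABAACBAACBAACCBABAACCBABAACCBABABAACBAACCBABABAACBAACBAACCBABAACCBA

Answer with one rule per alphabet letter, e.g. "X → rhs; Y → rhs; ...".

  step 1 ⇒ step 2: BABAACBAA ⇒ BAA·C·BAA·C·C·BA·BAA·C·C
    A ↦ C
    B ↦ BAA
    C ↦ BA

A->C, B->BAA, C->BA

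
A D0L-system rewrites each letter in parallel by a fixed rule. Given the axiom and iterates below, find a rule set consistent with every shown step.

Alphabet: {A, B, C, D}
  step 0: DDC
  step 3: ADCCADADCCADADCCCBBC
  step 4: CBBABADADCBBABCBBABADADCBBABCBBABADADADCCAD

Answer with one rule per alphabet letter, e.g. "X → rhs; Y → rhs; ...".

A->CBB, B->C, C->AD, D->AB

  step 3 ⇒ step 4: ADCCADADCCADADCCCBBC ⇒ CBB·AB·AD·AD·CBB·AB·CBB·AB·AD·AD·CBB·AB·CBB·AB·AD·AD·AD·C·C·AD
    A ↦ CBB
    B ↦ C
    C ↦ AD
    D ↦ AB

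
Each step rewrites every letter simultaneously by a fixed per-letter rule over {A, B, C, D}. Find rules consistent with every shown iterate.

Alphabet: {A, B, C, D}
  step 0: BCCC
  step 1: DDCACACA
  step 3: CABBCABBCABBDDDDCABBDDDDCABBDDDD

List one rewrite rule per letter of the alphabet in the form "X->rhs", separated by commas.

  step 0 ⇒ step 1: BCCC ⇒ DD·CA·CA·CA
    B ↦ DD
    C ↦ CA
    A ↦ BB  (constrained at step 1)
    D ↦ CA  (constrained at step 1)

A->BB, B->DD, C->CA, D->CA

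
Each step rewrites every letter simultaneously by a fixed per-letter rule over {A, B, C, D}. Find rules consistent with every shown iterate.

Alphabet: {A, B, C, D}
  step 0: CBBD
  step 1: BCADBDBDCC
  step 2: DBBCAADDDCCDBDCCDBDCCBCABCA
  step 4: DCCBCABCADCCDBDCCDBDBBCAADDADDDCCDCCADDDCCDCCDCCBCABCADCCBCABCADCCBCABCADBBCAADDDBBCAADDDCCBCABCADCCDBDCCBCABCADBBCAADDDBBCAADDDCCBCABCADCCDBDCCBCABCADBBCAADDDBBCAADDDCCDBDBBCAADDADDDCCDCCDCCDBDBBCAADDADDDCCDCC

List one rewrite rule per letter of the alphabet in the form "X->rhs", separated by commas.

  step 1 ⇒ step 2: BCADBDBDCC ⇒ DB·BCA·ADD·DCC·DB·DCC·DB·DCC·BCA·BCA
    A ↦ ADD
    B ↦ DB
    C ↦ BCA
    D ↦ DCC

A->ADD, B->DB, C->BCA, D->DCC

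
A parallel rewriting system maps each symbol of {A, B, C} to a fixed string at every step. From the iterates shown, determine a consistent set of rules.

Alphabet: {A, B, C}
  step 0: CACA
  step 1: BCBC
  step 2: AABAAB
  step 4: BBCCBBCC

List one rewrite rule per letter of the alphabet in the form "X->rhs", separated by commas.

A->C, B->AA, C->B

  step 1 ⇒ step 2: BCBC ⇒ AA·B·AA·B
    B ↦ AA
    C ↦ B
  step 0 ⇒ step 1: CACA ⇒ B·C·B·C
    A ↦ C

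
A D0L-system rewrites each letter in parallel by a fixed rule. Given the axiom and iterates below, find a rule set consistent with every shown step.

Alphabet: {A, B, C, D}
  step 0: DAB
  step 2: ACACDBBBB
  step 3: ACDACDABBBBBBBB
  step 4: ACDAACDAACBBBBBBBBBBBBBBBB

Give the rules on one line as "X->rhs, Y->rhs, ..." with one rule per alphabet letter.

A->AC, B->BB, C->D, D->A

  step 3 ⇒ step 4: ACDACDABBBBBBBB ⇒ AC·D·A·AC·D·A·AC·BB·BB·BB·BB·BB·BB·BB·BB
    A ↦ AC
    B ↦ BB
    C ↦ D
    D ↦ A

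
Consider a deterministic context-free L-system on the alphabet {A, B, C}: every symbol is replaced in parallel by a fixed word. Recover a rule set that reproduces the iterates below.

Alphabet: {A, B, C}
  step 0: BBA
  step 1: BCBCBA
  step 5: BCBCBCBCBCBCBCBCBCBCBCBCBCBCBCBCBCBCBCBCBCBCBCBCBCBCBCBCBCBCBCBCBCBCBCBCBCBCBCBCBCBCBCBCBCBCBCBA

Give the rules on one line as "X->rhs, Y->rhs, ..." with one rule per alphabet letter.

A->BA, B->BC, C->BC

  step 0 ⇒ step 1: BBA ⇒ BC·BC·BA
    A ↦ BA
    B ↦ BC
    C ↦ BC  (constrained at step 1)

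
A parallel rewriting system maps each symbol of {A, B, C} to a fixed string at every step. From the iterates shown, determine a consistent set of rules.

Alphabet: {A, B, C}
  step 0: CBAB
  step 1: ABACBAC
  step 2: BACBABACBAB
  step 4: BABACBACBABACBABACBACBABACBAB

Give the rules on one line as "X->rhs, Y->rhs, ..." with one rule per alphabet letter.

  step 1 ⇒ step 2: ABACBAC ⇒ B·AC·B·AB·AC·B·AB
    A ↦ B
    B ↦ AC
    C ↦ AB

A->B, B->AC, C->AB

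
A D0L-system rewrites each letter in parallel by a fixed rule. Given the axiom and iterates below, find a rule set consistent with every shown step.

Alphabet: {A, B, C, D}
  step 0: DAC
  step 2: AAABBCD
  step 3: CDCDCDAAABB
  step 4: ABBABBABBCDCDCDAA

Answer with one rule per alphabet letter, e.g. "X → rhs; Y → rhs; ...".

A->CD, B->A, C->A, D->BB

  step 3 ⇒ step 4: CDCDCDAAABB ⇒ A·BB·A·BB·A·BB·CD·CD·CD·A·A
    A ↦ CD
    B ↦ A
    C ↦ A
    D ↦ BB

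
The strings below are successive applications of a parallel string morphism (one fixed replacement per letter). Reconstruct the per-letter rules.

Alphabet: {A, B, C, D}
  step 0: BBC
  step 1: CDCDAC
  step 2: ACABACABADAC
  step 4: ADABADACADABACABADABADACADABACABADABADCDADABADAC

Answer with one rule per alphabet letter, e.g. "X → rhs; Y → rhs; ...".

  step 1 ⇒ step 2: CDCDAC ⇒ AC·AB·AC·AB·AD·AC
    A ↦ AD
    C ↦ AC
    D ↦ AB
  step 0 ⇒ step 1: BBC ⇒ CD·CD·AC
    B ↦ CD

A->AD, B->CD, C->AC, D->AB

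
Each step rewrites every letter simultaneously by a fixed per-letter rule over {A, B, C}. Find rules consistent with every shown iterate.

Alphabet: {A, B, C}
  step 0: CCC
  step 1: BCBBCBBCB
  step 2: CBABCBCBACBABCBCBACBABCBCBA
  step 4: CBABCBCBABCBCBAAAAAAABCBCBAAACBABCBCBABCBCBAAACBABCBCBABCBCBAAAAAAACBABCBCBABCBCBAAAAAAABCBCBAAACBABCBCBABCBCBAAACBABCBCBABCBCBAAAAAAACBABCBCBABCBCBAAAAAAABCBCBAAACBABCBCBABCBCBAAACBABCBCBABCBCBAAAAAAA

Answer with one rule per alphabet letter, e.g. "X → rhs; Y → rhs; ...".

A->AA, B->CBA, C->BCB

  step 1 ⇒ step 2: BCBBCBBCB ⇒ CBA·BCB·CBA·CBA·BCB·CBA·CBA·BCB·CBA
    B ↦ CBA
    C ↦ BCB
    A ↦ AA  (constrained at step 2)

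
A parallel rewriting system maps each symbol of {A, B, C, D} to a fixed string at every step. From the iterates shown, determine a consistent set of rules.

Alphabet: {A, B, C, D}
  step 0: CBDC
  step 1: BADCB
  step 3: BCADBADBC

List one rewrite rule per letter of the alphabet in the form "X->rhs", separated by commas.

  step 0 ⇒ step 1: CBDC ⇒ B·AD·C·B
    B ↦ AD
    C ↦ B
    D ↦ C
    A ↦ B  (constrained at step 1)

A->B, B->AD, C->B, D->C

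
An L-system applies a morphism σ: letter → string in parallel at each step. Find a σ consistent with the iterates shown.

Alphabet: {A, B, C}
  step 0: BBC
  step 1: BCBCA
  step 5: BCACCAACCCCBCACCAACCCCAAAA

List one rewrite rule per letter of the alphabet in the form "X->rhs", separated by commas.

  step 0 ⇒ step 1: BBC ⇒ BC·BC·A
    B ↦ BC
    C ↦ A
    A ↦ CC  (constrained at step 1)

A->CC, B->BC, C->A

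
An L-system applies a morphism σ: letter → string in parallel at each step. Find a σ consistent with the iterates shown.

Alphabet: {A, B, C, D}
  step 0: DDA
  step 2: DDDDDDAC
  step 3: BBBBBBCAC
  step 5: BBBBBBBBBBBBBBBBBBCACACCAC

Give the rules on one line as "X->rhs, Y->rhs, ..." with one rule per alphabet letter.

  step 2 ⇒ step 3: DDDDDDAC ⇒ B·B·B·B·B·B·C·AC
    A ↦ C
    C ↦ AC
    D ↦ B
    B ↦ DDD  (constrained at step 3)

A->C, B->DDD, C->AC, D->B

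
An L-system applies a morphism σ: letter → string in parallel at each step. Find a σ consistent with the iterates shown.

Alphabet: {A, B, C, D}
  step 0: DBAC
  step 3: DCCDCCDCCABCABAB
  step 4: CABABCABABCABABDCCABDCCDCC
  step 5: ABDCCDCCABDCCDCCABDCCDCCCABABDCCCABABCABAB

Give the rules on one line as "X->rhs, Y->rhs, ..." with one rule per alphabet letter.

  step 4 ⇒ step 5: CABABCABABCABABDCCABDCCDCC ⇒ AB·D·CC·D·CC·AB·D·CC·D·CC·AB·D·CC·D·CC·C·AB·AB·D·CC·C·AB·AB·C·AB·AB
    A ↦ D
    B ↦ CC
    C ↦ AB
    D ↦ C

A->D, B->CC, C->AB, D->C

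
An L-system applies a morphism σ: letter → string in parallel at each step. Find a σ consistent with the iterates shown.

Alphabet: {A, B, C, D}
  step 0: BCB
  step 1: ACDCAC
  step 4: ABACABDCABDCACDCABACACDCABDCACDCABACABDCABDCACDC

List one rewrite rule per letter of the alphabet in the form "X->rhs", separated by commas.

A->AB, B->AC, C->DC, D->AC

  step 0 ⇒ step 1: BCB ⇒ AC·DC·AC
    B ↦ AC
    C ↦ DC
    A ↦ AB  (constrained at step 1)
    D ↦ AC  (constrained at step 1)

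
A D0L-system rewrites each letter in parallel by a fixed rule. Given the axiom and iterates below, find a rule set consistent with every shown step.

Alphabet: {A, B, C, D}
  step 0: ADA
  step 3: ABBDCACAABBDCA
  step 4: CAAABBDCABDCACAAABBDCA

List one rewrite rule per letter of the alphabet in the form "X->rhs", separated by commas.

A->CA, B->A, C->BD, D->B

  step 3 ⇒ step 4: ABBDCACAABBDCA ⇒ CA·A·A·B·BD·CA·BD·CA·CA·A·A·B·BD·CA
    A ↦ CA
    B ↦ A
    C ↦ BD
    D ↦ B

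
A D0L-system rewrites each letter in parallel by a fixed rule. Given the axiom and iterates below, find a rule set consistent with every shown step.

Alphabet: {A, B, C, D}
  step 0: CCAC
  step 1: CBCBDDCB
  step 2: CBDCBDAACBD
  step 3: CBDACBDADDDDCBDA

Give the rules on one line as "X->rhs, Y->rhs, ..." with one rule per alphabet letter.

A->DD, B->D, C->CB, D->A

  step 2 ⇒ step 3: CBDCBDAACBD ⇒ CB·D·A·CB·D·A·DD·DD·CB·D·A
    A ↦ DD
    B ↦ D
    C ↦ CB
    D ↦ A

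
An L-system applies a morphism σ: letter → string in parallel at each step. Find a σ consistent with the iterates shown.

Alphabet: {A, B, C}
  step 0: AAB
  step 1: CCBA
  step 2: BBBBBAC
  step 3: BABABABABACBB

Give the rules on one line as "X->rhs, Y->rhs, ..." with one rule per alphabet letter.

A->C, B->BA, C->BB

  step 2 ⇒ step 3: BBBBBAC ⇒ BA·BA·BA·BA·BA·C·BB
    A ↦ C
    B ↦ BA
    C ↦ BB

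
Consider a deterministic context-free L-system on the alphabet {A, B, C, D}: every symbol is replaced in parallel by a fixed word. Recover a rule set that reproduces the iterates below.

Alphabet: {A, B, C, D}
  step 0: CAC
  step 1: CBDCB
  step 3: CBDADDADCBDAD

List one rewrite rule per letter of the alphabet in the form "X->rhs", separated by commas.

A->D, B->D, C->CB, D->AD

  step 0 ⇒ step 1: CAC ⇒ CB·D·CB
    A ↦ D
    C ↦ CB
    B ↦ D  (constrained at step 1)
    D ↦ AD  (constrained at step 1)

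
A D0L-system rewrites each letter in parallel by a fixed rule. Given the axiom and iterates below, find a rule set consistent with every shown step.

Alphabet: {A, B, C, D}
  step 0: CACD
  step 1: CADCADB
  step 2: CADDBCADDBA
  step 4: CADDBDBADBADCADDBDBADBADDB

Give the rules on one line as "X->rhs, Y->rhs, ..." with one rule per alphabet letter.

A->D, B->A, C->CA, D->DB

  step 1 ⇒ step 2: CADCADB ⇒ CA·D·DB·CA·D·DB·A
    A ↦ D
    B ↦ A
    C ↦ CA
    D ↦ DB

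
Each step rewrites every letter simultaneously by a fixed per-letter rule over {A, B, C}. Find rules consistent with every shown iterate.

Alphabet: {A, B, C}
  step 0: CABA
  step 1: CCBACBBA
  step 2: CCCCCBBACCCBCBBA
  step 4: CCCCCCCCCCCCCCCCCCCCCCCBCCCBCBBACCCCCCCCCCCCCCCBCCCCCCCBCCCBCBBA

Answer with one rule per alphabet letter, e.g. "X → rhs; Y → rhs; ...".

  step 1 ⇒ step 2: CCBACBBA ⇒ CC·CC·CB·BA·CC·CB·CB·BA
    A ↦ BA
    B ↦ CB
    C ↦ CC

A->BA, B->CB, C->CC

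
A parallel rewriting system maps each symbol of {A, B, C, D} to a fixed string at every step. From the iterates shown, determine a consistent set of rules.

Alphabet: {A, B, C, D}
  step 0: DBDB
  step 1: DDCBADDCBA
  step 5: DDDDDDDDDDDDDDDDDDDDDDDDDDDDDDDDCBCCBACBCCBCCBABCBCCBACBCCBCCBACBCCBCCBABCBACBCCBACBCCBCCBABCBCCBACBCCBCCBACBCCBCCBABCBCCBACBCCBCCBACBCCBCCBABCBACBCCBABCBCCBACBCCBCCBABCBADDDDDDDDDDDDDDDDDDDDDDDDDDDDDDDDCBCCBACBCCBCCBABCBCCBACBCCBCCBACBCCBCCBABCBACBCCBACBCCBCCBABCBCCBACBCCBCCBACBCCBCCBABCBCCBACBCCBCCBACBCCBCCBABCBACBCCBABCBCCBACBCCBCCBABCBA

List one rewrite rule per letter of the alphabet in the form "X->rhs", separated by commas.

  step 0 ⇒ step 1: DBDB ⇒ DD·CBA·DD·CBA
    B ↦ CBA
    D ↦ DD
    A ↦ B  (constrained at step 1)
    C ↦ CBC  (constrained at step 1)

A->B, B->CBA, C->CBC, D->DD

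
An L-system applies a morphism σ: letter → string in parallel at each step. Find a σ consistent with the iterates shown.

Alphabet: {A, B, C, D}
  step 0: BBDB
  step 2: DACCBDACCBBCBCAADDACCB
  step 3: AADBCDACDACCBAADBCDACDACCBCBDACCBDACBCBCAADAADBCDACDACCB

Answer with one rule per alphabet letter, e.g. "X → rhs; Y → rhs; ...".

  step 2 ⇒ step 3: DACCBDACCBBCBCAADDACCB ⇒ AAD·BC·DAC·DAC·CB·AAD·BC·DAC·DAC·CB·CB·DAC·CB·DAC·BC·BC·AAD·AAD·BC·DAC·DAC·CB
    A ↦ BC
    B ↦ CB
    C ↦ DAC
    D ↦ AAD

A->BC, B->CB, C->DAC, D->AAD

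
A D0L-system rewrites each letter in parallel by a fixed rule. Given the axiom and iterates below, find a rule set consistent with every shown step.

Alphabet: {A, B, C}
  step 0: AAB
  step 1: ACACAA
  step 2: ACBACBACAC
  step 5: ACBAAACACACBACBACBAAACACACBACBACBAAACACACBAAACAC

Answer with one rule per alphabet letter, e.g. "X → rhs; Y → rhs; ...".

A->AC, B->AA, C->B

  step 1 ⇒ step 2: ACACAA ⇒ AC·B·AC·B·AC·AC
    A ↦ AC
    C ↦ B
  step 0 ⇒ step 1: AAB ⇒ AC·AC·AA
    B ↦ AA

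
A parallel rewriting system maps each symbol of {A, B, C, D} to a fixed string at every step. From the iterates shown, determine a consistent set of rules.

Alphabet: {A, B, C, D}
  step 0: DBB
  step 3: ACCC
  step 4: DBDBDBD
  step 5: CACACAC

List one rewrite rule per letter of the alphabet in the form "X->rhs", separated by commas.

  step 4 ⇒ step 5: DBDBDBD ⇒ C·A·C·A·C·A·C
    B ↦ A
    D ↦ C
  step 3 ⇒ step 4: ACCC ⇒ D·BD·BD·BD
    A ↦ D
  step 3 ⇒ step 4: ACCC ⇒ D·BD·BD·BD
    C ↦ BD

A->D, B->A, C->BD, D->C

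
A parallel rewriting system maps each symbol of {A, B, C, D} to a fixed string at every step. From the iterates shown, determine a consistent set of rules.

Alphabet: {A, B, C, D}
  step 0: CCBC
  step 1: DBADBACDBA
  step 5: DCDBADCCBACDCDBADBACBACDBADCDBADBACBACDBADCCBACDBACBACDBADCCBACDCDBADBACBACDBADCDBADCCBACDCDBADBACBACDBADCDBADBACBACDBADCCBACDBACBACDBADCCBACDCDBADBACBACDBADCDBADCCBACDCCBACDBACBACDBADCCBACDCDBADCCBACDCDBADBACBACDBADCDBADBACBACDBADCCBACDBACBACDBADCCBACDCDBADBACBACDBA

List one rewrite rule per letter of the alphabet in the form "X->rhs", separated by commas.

A->BAC, B->C, C->DBA, D->DC

  step 0 ⇒ step 1: CCBC ⇒ DBA·DBA·C·DBA
    B ↦ C
    C ↦ DBA
    A ↦ BAC  (constrained at step 1)
    D ↦ DC  (constrained at step 1)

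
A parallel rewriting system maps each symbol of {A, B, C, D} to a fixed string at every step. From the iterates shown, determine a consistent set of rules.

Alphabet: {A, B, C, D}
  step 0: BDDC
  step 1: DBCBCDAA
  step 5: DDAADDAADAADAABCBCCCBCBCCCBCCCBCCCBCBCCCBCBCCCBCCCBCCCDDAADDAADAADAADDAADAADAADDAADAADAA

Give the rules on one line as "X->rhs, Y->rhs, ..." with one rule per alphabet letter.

A->C, B->D, C->DAA, D->BC

  step 0 ⇒ step 1: BDDC ⇒ D·BC·BC·DAA
    B ↦ D
    C ↦ DAA
    D ↦ BC
    A ↦ C  (constrained at step 1)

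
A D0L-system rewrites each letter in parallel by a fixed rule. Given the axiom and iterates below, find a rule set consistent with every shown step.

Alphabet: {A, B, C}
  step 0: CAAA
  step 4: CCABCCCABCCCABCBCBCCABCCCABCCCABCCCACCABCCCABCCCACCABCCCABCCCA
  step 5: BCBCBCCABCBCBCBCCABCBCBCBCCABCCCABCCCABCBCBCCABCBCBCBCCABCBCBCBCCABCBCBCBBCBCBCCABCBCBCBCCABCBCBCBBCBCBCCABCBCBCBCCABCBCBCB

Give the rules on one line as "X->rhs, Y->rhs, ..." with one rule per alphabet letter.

A->B, B->CCA, C->BC

  step 4 ⇒ step 5: CCABCCCABCCCABCBCBCCABCCCABCCCABCCCACCABCCCABCCCACCABCCCABCCCA ⇒ BC·BC·B·CCA·BC·BC·BC·B·CCA·BC·BC·BC·B·CCA·BC·CCA·BC·CCA·BC·BC·B·CCA·BC·BC·BC·B·CCA·BC·BC·BC·B·CCA·BC·BC·BC·B·BC·BC·B·CCA·BC·BC·BC·B·CCA·BC·BC·BC·B·BC·BC·B·CCA·BC·BC·BC·B·CCA·BC·BC·BC·B
    A ↦ B
    B ↦ CCA
    C ↦ BC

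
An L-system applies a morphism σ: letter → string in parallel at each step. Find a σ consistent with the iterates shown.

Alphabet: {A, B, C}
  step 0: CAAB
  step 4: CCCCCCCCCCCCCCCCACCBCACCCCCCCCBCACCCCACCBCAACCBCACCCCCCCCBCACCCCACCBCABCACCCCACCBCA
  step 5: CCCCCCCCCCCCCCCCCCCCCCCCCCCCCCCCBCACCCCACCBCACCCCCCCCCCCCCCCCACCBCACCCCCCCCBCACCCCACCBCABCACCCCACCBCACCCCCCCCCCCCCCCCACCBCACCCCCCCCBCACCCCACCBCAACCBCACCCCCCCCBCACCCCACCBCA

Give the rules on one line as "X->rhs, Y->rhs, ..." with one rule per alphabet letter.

A->BCA, B->A, C->CC

  step 4 ⇒ step 5: CCCCCCCCCCCCCCCCACCBCACCCCCCCCBCACCCCACCBCAACCBCACCCCCCCCBCACCCCACCBCABCACCCCACCBCA ⇒ CC·CC·CC·CC·CC·CC·CC·CC·CC·CC·CC·CC·CC·CC·CC·CC·BCA·CC·CC·A·CC·BCA·CC·CC·CC·CC·CC·CC·CC·CC·A·CC·BCA·CC·CC·CC·CC·BCA·CC·CC·A·CC·BCA·BCA·CC·CC·A·CC·BCA·CC·CC·CC·CC·CC·CC·CC·CC·A·CC·BCA·CC·CC·CC·CC·BCA·CC·CC·A·CC·BCA·A·CC·BCA·CC·CC·CC·CC·BCA·CC·CC·A·CC·BCA
    A ↦ BCA
    B ↦ A
    C ↦ CC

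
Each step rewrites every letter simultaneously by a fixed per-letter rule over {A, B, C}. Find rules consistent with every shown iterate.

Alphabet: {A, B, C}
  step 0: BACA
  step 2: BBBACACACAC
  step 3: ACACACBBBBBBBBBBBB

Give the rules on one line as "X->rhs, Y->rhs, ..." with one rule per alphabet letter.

  step 2 ⇒ step 3: BBBACACACAC ⇒ AC·AC·AC·B·BB·B·BB·B·BB·B·BB
    A ↦ B
    B ↦ AC
    C ↦ BB

A->B, B->AC, C->BB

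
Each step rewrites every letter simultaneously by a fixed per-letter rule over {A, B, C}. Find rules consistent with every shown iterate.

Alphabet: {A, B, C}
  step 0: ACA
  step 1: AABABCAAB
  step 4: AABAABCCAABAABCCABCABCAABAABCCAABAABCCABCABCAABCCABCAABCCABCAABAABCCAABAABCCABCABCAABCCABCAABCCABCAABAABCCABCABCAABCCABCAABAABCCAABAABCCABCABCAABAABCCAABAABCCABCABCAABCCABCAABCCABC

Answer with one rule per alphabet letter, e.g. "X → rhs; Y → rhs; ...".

A->AAB, B->CC, C->ABC

  step 0 ⇒ step 1: ACA ⇒ AAB·ABC·AAB
    A ↦ AAB
    C ↦ ABC
    B ↦ CC  (constrained at step 1)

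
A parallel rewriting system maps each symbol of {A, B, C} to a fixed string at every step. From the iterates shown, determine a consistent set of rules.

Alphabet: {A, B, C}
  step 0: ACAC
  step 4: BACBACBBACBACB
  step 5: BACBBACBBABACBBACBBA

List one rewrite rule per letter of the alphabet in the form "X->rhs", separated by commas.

A->C, B->BA, C->B

  step 4 ⇒ step 5: BACBACBBACBACB ⇒ BA·C·B·BA·C·B·BA·BA·C·B·BA·C·B·BA
    A ↦ C
    B ↦ BA
    C ↦ B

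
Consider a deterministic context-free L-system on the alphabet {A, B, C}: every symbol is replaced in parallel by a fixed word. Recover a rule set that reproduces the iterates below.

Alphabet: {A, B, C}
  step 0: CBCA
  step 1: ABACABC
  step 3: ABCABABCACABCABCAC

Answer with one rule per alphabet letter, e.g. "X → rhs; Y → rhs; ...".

  step 0 ⇒ step 1: CBCA ⇒ AB·AC·AB·C
    A ↦ C
    B ↦ AC
    C ↦ AB

A->C, B->AC, C->AB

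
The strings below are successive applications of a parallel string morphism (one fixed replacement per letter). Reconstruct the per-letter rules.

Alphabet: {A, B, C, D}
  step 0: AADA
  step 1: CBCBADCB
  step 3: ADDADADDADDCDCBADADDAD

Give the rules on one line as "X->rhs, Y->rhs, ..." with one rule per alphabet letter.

A->CB, B->CD, C->D, D->AD

  step 0 ⇒ step 1: AADA ⇒ CB·CB·AD·CB
    A ↦ CB
    D ↦ AD
    B ↦ CD  (constrained at step 1)
    C ↦ D  (constrained at step 1)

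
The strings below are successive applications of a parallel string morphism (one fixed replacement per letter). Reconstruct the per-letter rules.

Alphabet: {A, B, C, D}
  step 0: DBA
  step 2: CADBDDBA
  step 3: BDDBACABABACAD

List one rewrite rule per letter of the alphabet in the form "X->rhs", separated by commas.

A->D, B->CA, C->BD, D->BA

  step 2 ⇒ step 3: CADBDDBA ⇒ BD·D·BA·CA·BA·BA·CA·D
    A ↦ D
    B ↦ CA
    C ↦ BD
    D ↦ BA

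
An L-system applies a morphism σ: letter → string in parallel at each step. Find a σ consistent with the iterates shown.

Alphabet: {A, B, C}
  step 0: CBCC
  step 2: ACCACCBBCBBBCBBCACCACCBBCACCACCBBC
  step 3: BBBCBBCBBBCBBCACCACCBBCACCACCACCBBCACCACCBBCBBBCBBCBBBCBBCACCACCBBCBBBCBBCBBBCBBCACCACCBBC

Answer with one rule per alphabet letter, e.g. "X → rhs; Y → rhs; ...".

  step 2 ⇒ step 3: ACCACCBBCBBBCBBCACCACCBBCACCACCBBC ⇒ B·BBC·BBC·B·BBC·BBC·ACC·ACC·BBC·ACC·ACC·ACC·BBC·ACC·ACC·BBC·B·BBC·BBC·B·BBC·BBC·ACC·ACC·BBC·B·BBC·BBC·B·BBC·BBC·ACC·ACC·BBC
    A ↦ B
    B ↦ ACC
    C ↦ BBC

A->B, B->ACC, C->BBC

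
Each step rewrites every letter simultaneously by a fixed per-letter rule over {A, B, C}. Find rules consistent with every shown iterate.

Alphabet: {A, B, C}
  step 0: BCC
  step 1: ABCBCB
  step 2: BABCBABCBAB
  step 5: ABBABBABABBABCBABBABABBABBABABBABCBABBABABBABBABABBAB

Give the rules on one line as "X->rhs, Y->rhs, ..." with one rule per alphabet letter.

  step 1 ⇒ step 2: ABCBCB ⇒ B·AB·CB·AB·CB·AB
    A ↦ B
    B ↦ AB
    C ↦ CB

A->B, B->AB, C->CB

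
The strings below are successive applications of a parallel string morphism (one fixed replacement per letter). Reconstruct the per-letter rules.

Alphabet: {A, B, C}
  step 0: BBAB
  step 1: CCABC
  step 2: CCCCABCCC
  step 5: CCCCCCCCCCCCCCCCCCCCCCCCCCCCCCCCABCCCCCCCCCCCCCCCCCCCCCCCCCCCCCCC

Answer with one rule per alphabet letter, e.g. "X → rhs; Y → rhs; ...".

  step 1 ⇒ step 2: CCABC ⇒ CC·CC·AB·C·CC
    A ↦ AB
    B ↦ C
    C ↦ CC

A->AB, B->C, C->CC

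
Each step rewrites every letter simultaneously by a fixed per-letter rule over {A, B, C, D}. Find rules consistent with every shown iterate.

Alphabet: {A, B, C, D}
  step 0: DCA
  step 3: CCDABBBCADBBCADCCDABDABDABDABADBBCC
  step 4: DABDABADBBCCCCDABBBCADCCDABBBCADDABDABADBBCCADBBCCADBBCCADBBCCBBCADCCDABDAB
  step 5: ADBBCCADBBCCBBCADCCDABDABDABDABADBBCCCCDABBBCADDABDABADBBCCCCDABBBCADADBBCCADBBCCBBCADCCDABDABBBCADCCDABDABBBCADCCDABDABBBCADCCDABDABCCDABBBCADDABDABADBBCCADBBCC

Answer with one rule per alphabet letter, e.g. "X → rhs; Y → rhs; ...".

A->BBC, B->C, C->DAB, D->AD

  step 4 ⇒ step 5: DABDABADBBCCCCDABBBCADCCDABBBCADDABDABADBBCCADBBCCADBBCCADBBCCBBCADCCDABDAB ⇒ AD·BBC·C·AD·BBC·C·BBC·AD·C·C·DAB·DAB·DAB·DAB·AD·BBC·C·C·C·DAB·BBC·AD·DAB·DAB·AD·BBC·C·C·C·DAB·BBC·AD·AD·BBC·C·AD·BBC·C·BBC·AD·C·C·DAB·DAB·BBC·AD·C·C·DAB·DAB·BBC·AD·C·C·DAB·DAB·BBC·AD·C·C·DAB·DAB·C·C·DAB·BBC·AD·DAB·DAB·AD·BBC·C·AD·BBC·C
    A ↦ BBC
    B ↦ C
    C ↦ DAB
    D ↦ AD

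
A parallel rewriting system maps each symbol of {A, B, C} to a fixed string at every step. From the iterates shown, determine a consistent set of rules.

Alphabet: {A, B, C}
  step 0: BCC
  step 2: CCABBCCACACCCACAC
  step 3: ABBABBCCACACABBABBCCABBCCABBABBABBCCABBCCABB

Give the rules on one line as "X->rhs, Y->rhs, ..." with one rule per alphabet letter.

A->CC, B->AC, C->ABB

  step 2 ⇒ step 3: CCABBCCACACCCACAC ⇒ ABB·ABB·CC·AC·AC·ABB·ABB·CC·ABB·CC·ABB·ABB·ABB·CC·ABB·CC·ABB
    A ↦ CC
    B ↦ AC
    C ↦ ABB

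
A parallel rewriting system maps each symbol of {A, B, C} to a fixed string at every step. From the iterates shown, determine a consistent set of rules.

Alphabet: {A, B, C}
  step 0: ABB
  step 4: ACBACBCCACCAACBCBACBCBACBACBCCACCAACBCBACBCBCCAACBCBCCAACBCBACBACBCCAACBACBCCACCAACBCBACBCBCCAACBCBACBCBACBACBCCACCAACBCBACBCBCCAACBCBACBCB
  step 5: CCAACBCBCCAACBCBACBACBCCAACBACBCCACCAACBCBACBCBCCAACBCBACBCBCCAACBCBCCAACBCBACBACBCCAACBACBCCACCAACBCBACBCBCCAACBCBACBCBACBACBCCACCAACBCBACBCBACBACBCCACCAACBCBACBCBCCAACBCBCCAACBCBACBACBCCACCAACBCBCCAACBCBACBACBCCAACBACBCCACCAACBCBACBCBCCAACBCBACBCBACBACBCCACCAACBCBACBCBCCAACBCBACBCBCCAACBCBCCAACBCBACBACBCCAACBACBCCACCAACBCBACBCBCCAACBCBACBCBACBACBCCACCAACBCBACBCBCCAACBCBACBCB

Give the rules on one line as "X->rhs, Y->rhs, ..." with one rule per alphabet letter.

A->CCA, B->CB, C->ACB

  step 4 ⇒ step 5: ACBACBCCACCAACBCBACBCBACBACBCCACCAACBCBACBCBCCAACBCBCCAACBCBACBACBCCAACBACBCCACCAACBCBACBCBCCAACBCBACBCBACBACBCCACCAACBCBACBCBCCAACBCBACBCB ⇒ CCA·ACB·CB·CCA·ACB·CB·ACB·ACB·CCA·ACB·ACB·CCA·CCA·ACB·CB·ACB·CB·CCA·ACB·CB·ACB·CB·CCA·ACB·CB·CCA·ACB·CB·ACB·ACB·CCA·ACB·ACB·CCA·CCA·ACB·CB·ACB·CB·CCA·ACB·CB·ACB·CB·ACB·ACB·CCA·CCA·ACB·CB·ACB·CB·ACB·ACB·CCA·CCA·ACB·CB·ACB·CB·CCA·ACB·CB·CCA·ACB·CB·ACB·ACB·CCA·CCA·ACB·CB·CCA·ACB·CB·ACB·ACB·CCA·ACB·ACB·CCA·CCA·ACB·CB·ACB·CB·CCA·ACB·CB·ACB·CB·ACB·ACB·CCA·CCA·ACB·CB·ACB·CB·CCA·ACB·CB·ACB·CB·CCA·ACB·CB·CCA·ACB·CB·ACB·ACB·CCA·ACB·ACB·CCA·CCA·ACB·CB·ACB·CB·CCA·ACB·CB·ACB·CB·ACB·ACB·CCA·CCA·ACB·CB·ACB·CB·CCA·ACB·CB·ACB·CB
    A ↦ CCA
    B ↦ CB
    C ↦ ACB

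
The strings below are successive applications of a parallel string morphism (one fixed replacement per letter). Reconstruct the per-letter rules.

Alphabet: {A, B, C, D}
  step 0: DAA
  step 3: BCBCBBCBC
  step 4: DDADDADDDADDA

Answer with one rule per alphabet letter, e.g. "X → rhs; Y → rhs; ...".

A->B, B->D, C->DA, D->BC

  step 3 ⇒ step 4: BCBCBBCBC ⇒ D·DA·D·DA·D·D·DA·D·DA
    B ↦ D
    C ↦ DA
    A ↦ B  (constrained at step 0)
    D ↦ BC  (constrained at step 0)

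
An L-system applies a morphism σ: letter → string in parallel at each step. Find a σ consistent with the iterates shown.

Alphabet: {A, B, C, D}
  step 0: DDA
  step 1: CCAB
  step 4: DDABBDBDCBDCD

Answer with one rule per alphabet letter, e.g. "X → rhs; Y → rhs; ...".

  step 0 ⇒ step 1: DDA ⇒ C·C·AB
    A ↦ AB
    D ↦ C
    B ↦ BD  (constrained at step 1)
    C ↦ D  (constrained at step 1)

A->AB, B->BD, C->D, D->C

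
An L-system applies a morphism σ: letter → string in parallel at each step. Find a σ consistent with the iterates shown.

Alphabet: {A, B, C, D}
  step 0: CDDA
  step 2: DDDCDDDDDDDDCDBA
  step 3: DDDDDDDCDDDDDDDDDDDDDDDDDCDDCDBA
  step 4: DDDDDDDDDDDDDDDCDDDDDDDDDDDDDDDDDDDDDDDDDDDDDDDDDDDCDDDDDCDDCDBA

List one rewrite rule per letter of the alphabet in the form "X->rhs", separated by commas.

  step 3 ⇒ step 4: DDDDDDDCDDDDDDDDDDDDDDDDDCDDCDBA ⇒ DD·DD·DD·DD·DD·DD·DD·DC·DD·DD·DD·DD·DD·DD·DD·DD·DD·DD·DD·DD·DD·DD·DD·DD·DD·DC·DD·DD·DC·DD·CD·BA
    A ↦ BA
    B ↦ CD
    C ↦ DC
    D ↦ DD

A->BA, B->CD, C->DC, D->DD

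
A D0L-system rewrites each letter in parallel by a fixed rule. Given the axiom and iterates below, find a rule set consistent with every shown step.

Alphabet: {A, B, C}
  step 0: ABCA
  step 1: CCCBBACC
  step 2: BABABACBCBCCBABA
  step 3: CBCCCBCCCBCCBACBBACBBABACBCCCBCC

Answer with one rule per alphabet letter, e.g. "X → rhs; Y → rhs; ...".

  step 2 ⇒ step 3: BABABACBCBCCBABA ⇒ CB·CC·CB·CC·CB·CC·BA·CB·BA·CB·BA·BA·CB·CC·CB·CC
    A ↦ CC
    B ↦ CB
    C ↦ BA

A->CC, B->CB, C->BA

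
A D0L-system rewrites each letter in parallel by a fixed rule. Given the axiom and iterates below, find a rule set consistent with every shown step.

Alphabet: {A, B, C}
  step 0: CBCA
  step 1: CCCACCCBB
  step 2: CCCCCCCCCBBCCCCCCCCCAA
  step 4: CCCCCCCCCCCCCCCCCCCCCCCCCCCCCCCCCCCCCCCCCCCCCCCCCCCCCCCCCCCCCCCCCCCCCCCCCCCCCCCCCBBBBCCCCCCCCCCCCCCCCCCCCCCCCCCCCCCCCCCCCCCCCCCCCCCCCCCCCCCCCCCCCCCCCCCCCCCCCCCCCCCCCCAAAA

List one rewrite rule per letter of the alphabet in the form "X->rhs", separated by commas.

  step 1 ⇒ step 2: CCCACCCBB ⇒ CCC·CCC·CCC·BB·CCC·CCC·CCC·A·A
    A ↦ BB
    B ↦ A
    C ↦ CCC

A->BB, B->A, C->CCC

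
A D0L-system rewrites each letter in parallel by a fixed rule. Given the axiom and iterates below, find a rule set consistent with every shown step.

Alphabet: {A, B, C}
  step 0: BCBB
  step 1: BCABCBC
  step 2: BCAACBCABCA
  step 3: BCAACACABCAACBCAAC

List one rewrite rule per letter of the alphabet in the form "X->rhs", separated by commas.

A->AC, B->BC, C->A

  step 2 ⇒ step 3: BCAACBCABCA ⇒ BC·A·AC·AC·A·BC·A·AC·BC·A·AC
    A ↦ AC
    B ↦ BC
    C ↦ A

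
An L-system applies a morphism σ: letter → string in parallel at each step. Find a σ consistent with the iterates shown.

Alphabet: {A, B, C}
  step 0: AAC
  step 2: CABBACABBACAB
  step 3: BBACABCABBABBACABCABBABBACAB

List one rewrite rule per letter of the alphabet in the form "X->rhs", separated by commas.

A->BA, B->CAB, C->B

  step 2 ⇒ step 3: CABBACABBACAB ⇒ B·BA·CAB·CAB·BA·B·BA·CAB·CAB·BA·B·BA·CAB
    A ↦ BA
    B ↦ CAB
    C ↦ B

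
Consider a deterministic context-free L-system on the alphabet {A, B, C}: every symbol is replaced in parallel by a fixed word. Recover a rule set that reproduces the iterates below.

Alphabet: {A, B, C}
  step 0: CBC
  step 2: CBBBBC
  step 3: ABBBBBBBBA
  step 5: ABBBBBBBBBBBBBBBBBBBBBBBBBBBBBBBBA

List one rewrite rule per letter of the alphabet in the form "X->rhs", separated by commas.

  step 2 ⇒ step 3: CBBBBC ⇒ A·BB·BB·BB·BB·A
    B ↦ BB
    C ↦ A
    A ↦ C  (constrained at step 3)

A->C, B->BB, C->A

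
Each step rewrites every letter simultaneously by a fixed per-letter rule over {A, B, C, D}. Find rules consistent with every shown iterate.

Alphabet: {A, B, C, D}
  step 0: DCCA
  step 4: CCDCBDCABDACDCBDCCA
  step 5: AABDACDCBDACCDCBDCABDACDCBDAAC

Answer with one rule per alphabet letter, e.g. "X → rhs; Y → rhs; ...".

  step 4 ⇒ step 5: CCDCBDCABDACDCBDCCA ⇒ A·A·BD·A·CDC·BD·A·C·CDC·BD·C·A·BD·A·CDC·BD·A·A·C
    A ↦ C
    B ↦ CDC
    C ↦ A
    D ↦ BD

A->C, B->CDC, C->A, D->BD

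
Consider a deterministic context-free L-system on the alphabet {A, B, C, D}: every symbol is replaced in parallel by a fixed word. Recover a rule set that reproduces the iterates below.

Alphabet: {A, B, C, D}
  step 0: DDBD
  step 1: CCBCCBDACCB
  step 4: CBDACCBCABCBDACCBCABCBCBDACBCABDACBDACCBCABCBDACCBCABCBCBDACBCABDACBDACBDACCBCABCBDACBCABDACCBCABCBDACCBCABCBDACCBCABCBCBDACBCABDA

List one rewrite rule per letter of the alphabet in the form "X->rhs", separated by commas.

  step 0 ⇒ step 1: DDBD ⇒ CCB·CCB·DA·CCB
    B ↦ DA
    D ↦ CCB
    A ↦ CAB  (constrained at step 1)
    C ↦ CB  (constrained at step 1)

A->CAB, B->DA, C->CB, D->CCB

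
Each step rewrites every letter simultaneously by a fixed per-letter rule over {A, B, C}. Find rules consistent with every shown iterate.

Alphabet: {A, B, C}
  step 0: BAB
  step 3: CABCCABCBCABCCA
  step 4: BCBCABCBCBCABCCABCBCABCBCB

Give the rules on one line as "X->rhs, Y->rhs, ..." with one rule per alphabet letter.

A->B, B->CA, C->BC

  step 3 ⇒ step 4: CABCCABCBCABCCA ⇒ BC·B·CA·BC·BC·B·CA·BC·CA·BC·B·CA·BC·BC·B
    A ↦ B
    B ↦ CA
    C ↦ BC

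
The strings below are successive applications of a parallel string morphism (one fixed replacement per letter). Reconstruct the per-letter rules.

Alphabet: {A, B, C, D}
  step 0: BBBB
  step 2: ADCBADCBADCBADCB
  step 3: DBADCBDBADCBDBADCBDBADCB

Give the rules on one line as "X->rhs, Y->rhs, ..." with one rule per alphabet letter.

A->D, B->CB, C->AD, D->B

  step 2 ⇒ step 3: ADCBADCBADCBADCB ⇒ D·B·AD·CB·D·B·AD·CB·D·B·AD·CB·D·B·AD·CB
    A ↦ D
    B ↦ CB
    C ↦ AD
    D ↦ B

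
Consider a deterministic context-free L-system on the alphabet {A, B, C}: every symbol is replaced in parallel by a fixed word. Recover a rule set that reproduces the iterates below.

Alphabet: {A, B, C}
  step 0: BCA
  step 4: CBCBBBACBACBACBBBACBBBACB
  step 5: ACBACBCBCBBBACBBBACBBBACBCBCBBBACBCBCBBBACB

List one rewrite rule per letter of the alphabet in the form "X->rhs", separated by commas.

  step 4 ⇒ step 5: CBCBBBACBACBACBBBACBBBACB ⇒ A·CB·A·CB·CB·CB·BB·A·CB·BB·A·CB·BB·A·CB·CB·CB·BB·A·CB·CB·CB·BB·A·CB
    A ↦ BB
    B ↦ CB
    C ↦ A

A->BB, B->CB, C->A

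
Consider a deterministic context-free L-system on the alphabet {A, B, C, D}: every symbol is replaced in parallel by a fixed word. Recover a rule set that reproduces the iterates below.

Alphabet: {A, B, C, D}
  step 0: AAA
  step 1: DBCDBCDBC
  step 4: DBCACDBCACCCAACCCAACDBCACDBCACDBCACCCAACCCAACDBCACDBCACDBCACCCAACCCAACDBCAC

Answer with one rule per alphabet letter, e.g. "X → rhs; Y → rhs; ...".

A->DBC, B->CA, C->AC, D->C

  step 0 ⇒ step 1: AAA ⇒ DBC·DBC·DBC
    A ↦ DBC
    B ↦ CA  (constrained at step 1)
    C ↦ AC  (constrained at step 1)
    D ↦ C  (constrained at step 1)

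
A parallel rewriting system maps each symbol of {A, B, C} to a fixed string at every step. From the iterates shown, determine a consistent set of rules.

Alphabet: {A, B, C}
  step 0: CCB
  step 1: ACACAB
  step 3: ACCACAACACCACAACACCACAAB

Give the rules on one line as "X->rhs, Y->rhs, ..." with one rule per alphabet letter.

A->CA, B->AB, C->AC

  step 0 ⇒ step 1: CCB ⇒ AC·AC·AB
    B ↦ AB
    C ↦ AC
    A ↦ CA  (constrained at step 1)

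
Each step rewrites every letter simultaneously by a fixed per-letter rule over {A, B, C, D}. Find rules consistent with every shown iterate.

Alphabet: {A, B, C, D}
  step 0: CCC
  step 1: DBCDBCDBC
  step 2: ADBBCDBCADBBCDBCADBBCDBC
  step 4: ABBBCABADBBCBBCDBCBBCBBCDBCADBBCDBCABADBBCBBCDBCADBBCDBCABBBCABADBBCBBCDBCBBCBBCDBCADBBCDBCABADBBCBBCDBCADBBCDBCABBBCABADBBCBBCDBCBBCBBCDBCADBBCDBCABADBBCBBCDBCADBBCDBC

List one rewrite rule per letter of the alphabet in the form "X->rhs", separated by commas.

A->AB, B->BBC, C->DBC, D->AD

  step 1 ⇒ step 2: DBCDBCDBC ⇒ AD·BBC·DBC·AD·BBC·DBC·AD·BBC·DBC
    B ↦ BBC
    C ↦ DBC
    D ↦ AD
    A ↦ AB  (constrained at step 2)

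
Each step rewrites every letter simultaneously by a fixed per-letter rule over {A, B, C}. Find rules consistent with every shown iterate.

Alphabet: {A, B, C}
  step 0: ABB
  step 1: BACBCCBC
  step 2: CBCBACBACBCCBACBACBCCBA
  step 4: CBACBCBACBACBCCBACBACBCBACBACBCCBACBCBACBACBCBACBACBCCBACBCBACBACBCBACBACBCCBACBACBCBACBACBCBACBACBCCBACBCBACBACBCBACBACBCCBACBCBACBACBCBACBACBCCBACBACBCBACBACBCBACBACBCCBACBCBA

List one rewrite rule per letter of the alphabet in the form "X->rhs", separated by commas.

A->BA, B->CBC, C->CBA

  step 1 ⇒ step 2: BACBCCBC ⇒ CBC·BA·CBA·CBC·CBA·CBA·CBC·CBA
    A ↦ BA
    B ↦ CBC
    C ↦ CBA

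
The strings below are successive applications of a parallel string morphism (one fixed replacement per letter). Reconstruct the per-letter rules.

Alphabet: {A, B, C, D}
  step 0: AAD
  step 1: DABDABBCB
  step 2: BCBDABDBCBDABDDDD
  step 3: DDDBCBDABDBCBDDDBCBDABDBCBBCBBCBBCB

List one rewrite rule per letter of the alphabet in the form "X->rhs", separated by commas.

  step 2 ⇒ step 3: BCBDABDBCBDABDDDD ⇒ D·D·D·BCB·DAB·D·BCB·D·D·D·BCB·DAB·D·BCB·BCB·BCB·BCB
    A ↦ DAB
    B ↦ D
    C ↦ D
    D ↦ BCB

A->DAB, B->D, C->D, D->BCB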